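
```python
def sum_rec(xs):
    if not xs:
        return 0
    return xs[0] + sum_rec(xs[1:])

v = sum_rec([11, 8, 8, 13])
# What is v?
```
Call trace:
sum_rec(xs=[11, 8, 8, 13])
  sum_rec(xs=[8, 8, 13])
    sum_rec(xs=[8, 13])
      sum_rec(xs=[13])
        sum_rec(xs=[])
        -> return 0
      -> return 13
    -> return 21
  -> return 29
-> return 40

Final answer: 40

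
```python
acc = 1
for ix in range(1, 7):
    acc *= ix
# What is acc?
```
Trace:
  acc=1
  acc=1, ix=1
  acc=2, ix=2
  acc=6, ix=3
  acc=24, ix=4
  acc=120, ix=5
  acc=720, ix=6

Final answer: 720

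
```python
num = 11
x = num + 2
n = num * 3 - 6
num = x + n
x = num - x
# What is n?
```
Trace:
  num=11
  num=11, x=13
  num=11, x=13, n=27
  num=40, x=13, n=27
  num=40, x=27, n=27

Final answer: 27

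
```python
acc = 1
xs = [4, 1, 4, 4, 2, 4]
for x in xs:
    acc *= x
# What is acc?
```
Trace:
  acc=1
  acc=4, x=4
  acc=4, x=1
  acc=16, x=4
  acc=64, x=4
  acc=128, x=2
  acc=512, x=4

Final answer: 512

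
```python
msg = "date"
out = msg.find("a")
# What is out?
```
Trace:
  msg='date'
  msg='date', out=1

Final answer: 1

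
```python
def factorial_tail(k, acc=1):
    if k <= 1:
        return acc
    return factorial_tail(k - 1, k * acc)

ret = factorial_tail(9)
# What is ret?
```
Call trace:
factorial_tail(k=9, acc=1)
  factorial_tail(k=8, acc=9)
    factorial_tail(k=7, acc=72)
      factorial_tail(k=6, acc=504)
        factorial_tail(k=5, acc=3024)
          factorial_tail(k=4, acc=15120)
            factorial_tail(k=3, acc=60480)
              factorial_tail(k=2, acc=181440)
                factorial_tail(k=1, acc=362880)
                -> return 362880
              -> return 362880
            -> return 362880
          -> return 362880
        -> return 362880
      -> return 362880
    -> return 362880
  -> return 362880
-> return 362880

Final answer: 362880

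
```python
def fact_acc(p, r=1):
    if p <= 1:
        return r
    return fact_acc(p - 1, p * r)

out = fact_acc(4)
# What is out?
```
Call trace:
fact_acc(p=4, r=1)
  fact_acc(p=3, r=4)
    fact_acc(p=2, r=12)
      fact_acc(p=1, r=24)
      -> return 24
    -> return 24
  -> return 24
-> return 24

Final answer: 24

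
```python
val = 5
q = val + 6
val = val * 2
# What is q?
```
Trace:
  val=5
  val=5, q=11
  val=10, q=11

Final answer: 11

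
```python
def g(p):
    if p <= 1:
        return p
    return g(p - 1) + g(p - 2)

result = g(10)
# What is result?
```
Call trace (a repeated sub-call is expanded the first time; later identical calls just restate its return value):
g(p=10)
  g(p=9)
    g(p=8)
      g(p=7)
        g(p=6)
          g(p=5)
            g(p=4)
              g(p=3)
                g(p=2)
                  g(p=1)
                  -> return 1
                  g(p=0)
                  -> return 0
                -> return 1
                g(p=1)
                -> return 1
              -> return 2
              g(p=2) -> return 1  (same call as traced above)
            -> return 3
            g(p=3) -> return 2  (same call as traced above)
          -> return 5
          g(p=4) -> return 3  (same call as traced above)
        -> return 8
        g(p=5) -> return 5  (same call as traced above)
      -> return 13
      g(p=6) -> return 8  (same call as traced above)
    -> return 21
    g(p=7) -> return 13  (same call as traced above)
  -> return 34
  g(p=8) -> return 21  (same call as traced above)
-> return 55

Final answer: 55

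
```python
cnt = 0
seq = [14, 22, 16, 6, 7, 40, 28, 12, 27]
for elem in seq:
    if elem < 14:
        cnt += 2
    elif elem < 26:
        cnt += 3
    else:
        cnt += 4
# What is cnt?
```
Trace:
  cnt=0
  cnt=3, elem=14
  cnt=6, elem=22
  cnt=9, elem=16
  cnt=11, elem=6
  cnt=13, elem=7
  cnt=17, elem=40
  cnt=21, elem=28
  cnt=23, elem=12
  cnt=27, elem=27

Final answer: 27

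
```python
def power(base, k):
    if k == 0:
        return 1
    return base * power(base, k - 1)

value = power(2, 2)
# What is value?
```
Call trace:
power(base=2, k=2)
  power(base=2, k=1)
    power(base=2, k=0)
    -> return 1
  -> return 2
-> return 4

Final answer: 4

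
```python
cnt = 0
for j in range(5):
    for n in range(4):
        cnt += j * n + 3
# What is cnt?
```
Trace:
  cnt=0
  cnt=3, j=0, n=0
  cnt=6, j=0, n=1
  cnt=9, j=0, n=2
  cnt=12, j=0, n=3
  cnt=15, j=1, n=0
  cnt=19, j=1, n=1
  cnt=24, j=1, n=2
  cnt=30, j=1, n=3
  cnt=33, j=2, n=0
  cnt=38, j=2, n=1
  cnt=45, j=2, n=2
  cnt=54, j=2, n=3
  cnt=57, j=3, n=0
  cnt=63, j=3, n=1
  cnt=72, j=3, n=2
  cnt=84, j=3, n=3
  cnt=87, j=4, n=0
  cnt=94, j=4, n=1
  cnt=105, j=4, n=2
  cnt=120, j=4, n=3

Final answer: 120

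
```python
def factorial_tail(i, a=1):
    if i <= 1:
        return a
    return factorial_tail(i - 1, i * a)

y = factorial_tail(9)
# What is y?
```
Call trace:
factorial_tail(i=9, a=1)
  factorial_tail(i=8, a=9)
    factorial_tail(i=7, a=72)
      factorial_tail(i=6, a=504)
        factorial_tail(i=5, a=3024)
          factorial_tail(i=4, a=15120)
            factorial_tail(i=3, a=60480)
              factorial_tail(i=2, a=181440)
                factorial_tail(i=1, a=362880)
                -> return 362880
              -> return 362880
            -> return 362880
          -> return 362880
        -> return 362880
      -> return 362880
    -> return 362880
  -> return 362880
-> return 362880

Final answer: 362880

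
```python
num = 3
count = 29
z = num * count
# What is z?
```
Trace:
  num=3
  num=3, count=29
  num=3, count=29, z=87

Final answer: 87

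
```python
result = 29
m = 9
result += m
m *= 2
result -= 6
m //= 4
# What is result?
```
Trace:
  result=29
  result=29, m=9
  result=38, m=9
  result=38, m=18
  result=32, m=18
  result=32, m=4

Final answer: 32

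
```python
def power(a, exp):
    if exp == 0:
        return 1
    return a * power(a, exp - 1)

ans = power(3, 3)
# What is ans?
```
Call trace:
power(a=3, exp=3)
  power(a=3, exp=2)
    power(a=3, exp=1)
      power(a=3, exp=0)
      -> return 1
    -> return 3
  -> return 9
-> return 27

Final answer: 27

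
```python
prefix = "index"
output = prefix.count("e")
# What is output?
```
Trace:
  prefix='index'
  prefix='index', output=1

Final answer: 1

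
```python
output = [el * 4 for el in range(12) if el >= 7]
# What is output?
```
Trace:
  el=0
  el=1
  el=2
  el=3
  el=4
  el=5
  el=6
  el=7
  el=8
  el=9
  el=10
  el=11
  output=[28, 32, 36, 40, 44]

Final answer: [28, 32, 36, 40, 44]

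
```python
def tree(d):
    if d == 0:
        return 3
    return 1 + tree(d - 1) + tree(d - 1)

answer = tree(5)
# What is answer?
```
Call trace (a repeated sub-call is expanded the first time; later identical calls just restate its return value):
tree(d=5)
  tree(d=4)
    tree(d=3)
      tree(d=2)
        tree(d=1)
          tree(d=0)
          -> return 3
          tree(d=0)
          -> return 3
        -> return 7
        tree(d=1) -> return 7  (same call as traced above)
      -> return 15
      tree(d=2) -> return 15  (same call as traced above)
    -> return 31
    tree(d=3) -> return 31  (same call as traced above)
  -> return 63
  tree(d=4) -> return 63  (same call as traced above)
-> return 127

Final answer: 127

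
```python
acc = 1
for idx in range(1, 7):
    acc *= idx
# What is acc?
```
Trace:
  acc=1
  acc=1, idx=1
  acc=2, idx=2
  acc=6, idx=3
  acc=24, idx=4
  acc=120, idx=5
  acc=720, idx=6

Final answer: 720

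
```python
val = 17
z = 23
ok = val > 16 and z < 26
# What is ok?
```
Trace:
  val=17
  val=17, z=23
  val=17, z=23, ok=True

Final answer: True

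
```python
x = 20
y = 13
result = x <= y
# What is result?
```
Trace:
  x=20
  x=20, y=13
  x=20, y=13, result=False

Final answer: False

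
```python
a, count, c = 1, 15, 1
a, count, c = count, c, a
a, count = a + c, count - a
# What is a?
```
Trace:
  a=1, count=15, c=1
  a=15, count=1, c=1
  a=16, count=-14, c=1

Final answer: 16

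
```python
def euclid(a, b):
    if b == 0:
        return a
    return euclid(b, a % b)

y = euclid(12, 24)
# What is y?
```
Call trace:
euclid(a=12, b=24)
  euclid(a=24, b=12)
    euclid(a=12, b=0)
    -> return 12
  -> return 12
-> return 12

Final answer: 12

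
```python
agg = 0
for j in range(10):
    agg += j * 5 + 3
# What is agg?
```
Trace:
  agg=0
  agg=3, j=0
  agg=11, j=1
  agg=24, j=2
  agg=42, j=3
  agg=65, j=4
  agg=93, j=5
  agg=126, j=6
  agg=164, j=7
  agg=207, j=8
  agg=255, j=9

Final answer: 255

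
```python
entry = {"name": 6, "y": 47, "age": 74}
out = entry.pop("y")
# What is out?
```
Trace:
  entry={'name': 6, 'y': 47, 'age': 74}
  entry={'name': 6, 'age': 74}, out=47

Final answer: 47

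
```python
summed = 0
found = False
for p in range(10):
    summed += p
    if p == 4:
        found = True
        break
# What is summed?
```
Trace:
  summed=0
  summed=0, found=False
  summed=0, found=False, p=0
  summed=1, found=False, p=1
  summed=3, found=False, p=2
  summed=6, found=False, p=3
  summed=10, found=True, p=4

Final answer: 10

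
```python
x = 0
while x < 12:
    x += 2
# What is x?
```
Trace:
  x=0
  x=2
  x=4
  x=6
  x=8
  x=10
  x=12

Final answer: 12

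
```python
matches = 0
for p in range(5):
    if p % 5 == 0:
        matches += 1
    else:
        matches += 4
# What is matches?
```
Trace:
  matches=0
  matches=1, p=0
  matches=5, p=1
  matches=9, p=2
  matches=13, p=3
  matches=17, p=4

Final answer: 17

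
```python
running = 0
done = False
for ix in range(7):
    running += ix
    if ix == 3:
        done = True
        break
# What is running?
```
Trace:
  running=0
  running=0, done=False
  running=0, done=False, ix=0
  running=1, done=False, ix=1
  running=3, done=False, ix=2
  running=6, done=True, ix=3

Final answer: 6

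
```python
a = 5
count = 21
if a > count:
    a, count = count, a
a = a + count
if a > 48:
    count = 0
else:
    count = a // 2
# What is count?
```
Trace:
  a=5
  a=5, count=21
  a=5, count=21
  a=26, count=21
  a=26, count=13

Final answer: 13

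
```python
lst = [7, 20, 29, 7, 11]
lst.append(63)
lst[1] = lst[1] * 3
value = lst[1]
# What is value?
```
Trace:
  lst=[7, 20, 29, 7, 11]
  lst=[7, 20, 29, 7, 11, 63]
  lst=[7, 60, 29, 7, 11, 63]
  lst=[7, 60, 29, 7, 11, 63], value=60

Final answer: 60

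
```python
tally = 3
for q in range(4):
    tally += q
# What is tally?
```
Trace:
  tally=3
  tally=3, q=0
  tally=4, q=1
  tally=6, q=2
  tally=9, q=3

Final answer: 9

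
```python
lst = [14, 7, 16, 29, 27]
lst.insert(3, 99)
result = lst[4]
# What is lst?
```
Trace:
  lst=[14, 7, 16, 29, 27]
  lst=[14, 7, 16, 99, 29, 27]
  lst=[14, 7, 16, 99, 29, 27], result=29

Final answer: [14, 7, 16, 99, 29, 27]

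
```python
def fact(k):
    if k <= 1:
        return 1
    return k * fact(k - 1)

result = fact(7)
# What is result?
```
Call trace:
fact(k=7)
  fact(k=6)
    fact(k=5)
      fact(k=4)
        fact(k=3)
          fact(k=2)
            fact(k=1)
            -> return 1
          -> return 2
        -> return 6
      -> return 24
    -> return 120
  -> return 720
-> return 5040

Final answer: 5040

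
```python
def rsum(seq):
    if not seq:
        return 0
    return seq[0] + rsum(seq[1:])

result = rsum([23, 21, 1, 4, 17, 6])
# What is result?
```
Call trace:
rsum(seq=[23, 21, 1, 4, 17, 6])
  rsum(seq=[21, 1, 4, 17, 6])
    rsum(seq=[1, 4, 17, 6])
      rsum(seq=[4, 17, 6])
        rsum(seq=[17, 6])
          rsum(seq=[6])
            rsum(seq=[])
            -> return 0
          -> return 6
        -> return 23
      -> return 27
    -> return 28
  -> return 49
-> return 72

Final answer: 72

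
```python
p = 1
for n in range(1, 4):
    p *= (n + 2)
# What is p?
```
Trace:
  p=1
  p=3, n=1
  p=12, n=2
  p=60, n=3

Final answer: 60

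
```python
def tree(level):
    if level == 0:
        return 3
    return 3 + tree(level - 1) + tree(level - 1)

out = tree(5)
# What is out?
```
Call trace (a repeated sub-call is expanded the first time; later identical calls just restate its return value):
tree(level=5)
  tree(level=4)
    tree(level=3)
      tree(level=2)
        tree(level=1)
          tree(level=0)
          -> return 3
          tree(level=0)
          -> return 3
        -> return 9
        tree(level=1) -> return 9  (same call as traced above)
      -> return 21
      tree(level=2) -> return 21  (same call as traced above)
    -> return 45
    tree(level=3) -> return 45  (same call as traced above)
  -> return 93
  tree(level=4) -> return 93  (same call as traced above)
-> return 189

Final answer: 189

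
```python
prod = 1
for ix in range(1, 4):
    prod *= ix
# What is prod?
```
Trace:
  prod=1
  prod=1, ix=1
  prod=2, ix=2
  prod=6, ix=3

Final answer: 6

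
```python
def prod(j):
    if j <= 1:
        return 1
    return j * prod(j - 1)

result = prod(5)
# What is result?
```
Call trace:
prod(j=5)
  prod(j=4)
    prod(j=3)
      prod(j=2)
        prod(j=1)
        -> return 1
      -> return 2
    -> return 6
  -> return 24
-> return 120

Final answer: 120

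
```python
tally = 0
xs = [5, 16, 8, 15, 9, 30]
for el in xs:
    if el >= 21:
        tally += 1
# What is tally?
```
Trace:
  tally=0
  tally=0, el=5
  tally=0, el=16
  tally=0, el=8
  tally=0, el=15
  tally=0, el=9
  tally=1, el=30

Final answer: 1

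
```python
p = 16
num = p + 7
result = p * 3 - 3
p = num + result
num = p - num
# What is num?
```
Trace:
  p=16
  p=16, num=23
  p=16, num=23, result=45
  p=68, num=23, result=45
  p=68, num=45, result=45

Final answer: 45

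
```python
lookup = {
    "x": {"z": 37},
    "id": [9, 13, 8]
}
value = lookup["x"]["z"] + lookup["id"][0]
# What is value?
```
Trace:
  lookup={'x': {'z': 37}, 'id': [9, 13, 8]}
  lookup={'x': {'z': 37}, 'id': [9, 13, 8]}, value=46

Final answer: 46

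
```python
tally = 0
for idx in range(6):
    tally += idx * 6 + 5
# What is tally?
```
Trace:
  tally=0
  tally=5, idx=0
  tally=16, idx=1
  tally=33, idx=2
  tally=56, idx=3
  tally=85, idx=4
  tally=120, idx=5

Final answer: 120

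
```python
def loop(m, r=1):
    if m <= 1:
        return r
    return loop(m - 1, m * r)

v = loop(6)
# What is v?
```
Call trace:
loop(m=6, r=1)
  loop(m=5, r=6)
    loop(m=4, r=30)
      loop(m=3, r=120)
        loop(m=2, r=360)
          loop(m=1, r=720)
          -> return 720
        -> return 720
      -> return 720
    -> return 720
  -> return 720
-> return 720

Final answer: 720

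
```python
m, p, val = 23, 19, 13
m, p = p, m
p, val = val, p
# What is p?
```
Trace:
  m=23, p=19, val=13
  m=19, p=23, val=13
  m=19, p=13, val=23

Final answer: 13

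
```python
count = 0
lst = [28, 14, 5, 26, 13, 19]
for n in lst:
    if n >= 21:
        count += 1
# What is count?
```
Trace:
  count=0
  count=1, n=28
  count=1, n=14
  count=1, n=5
  count=2, n=26
  count=2, n=13
  count=2, n=19

Final answer: 2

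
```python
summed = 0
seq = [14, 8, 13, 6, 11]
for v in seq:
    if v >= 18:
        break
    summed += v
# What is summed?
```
Trace:
  summed=0
  summed=14, v=14
  summed=22, v=8
  summed=35, v=13
  summed=41, v=6
  summed=52, v=11

Final answer: 52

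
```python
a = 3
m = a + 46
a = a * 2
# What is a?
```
Trace:
  a=3
  a=3, m=49
  a=6, m=49

Final answer: 6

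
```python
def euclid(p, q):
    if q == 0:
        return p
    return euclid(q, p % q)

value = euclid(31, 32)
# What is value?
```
Call trace:
euclid(p=31, q=32)
  euclid(p=32, q=31)
    euclid(p=31, q=1)
      euclid(p=1, q=0)
      -> return 1
    -> return 1
  -> return 1
-> return 1

Final answer: 1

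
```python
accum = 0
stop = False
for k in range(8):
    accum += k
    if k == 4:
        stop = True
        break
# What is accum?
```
Trace:
  accum=0
  accum=0, stop=False
  accum=0, stop=False, k=0
  accum=1, stop=False, k=1
  accum=3, stop=False, k=2
  accum=6, stop=False, k=3
  accum=10, stop=True, k=4

Final answer: 10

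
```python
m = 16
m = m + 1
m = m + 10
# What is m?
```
Trace:
  m=16
  m=17
  m=27

Final answer: 27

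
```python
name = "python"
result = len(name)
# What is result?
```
Trace:
  name='python'
  name='python', result=6

Final answer: 6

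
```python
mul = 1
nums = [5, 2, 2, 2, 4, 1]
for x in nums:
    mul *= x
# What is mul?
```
Trace:
  mul=1
  mul=5, x=5
  mul=10, x=2
  mul=20, x=2
  mul=40, x=2
  mul=160, x=4
  mul=160, x=1

Final answer: 160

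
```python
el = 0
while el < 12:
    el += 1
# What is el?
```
Trace:
  el=0
  el=1
  el=2
  el=3
  el=4
  el=5
  el=6
  el=7
  el=8
  el=9
  el=10
  el=11
  el=12

Final answer: 12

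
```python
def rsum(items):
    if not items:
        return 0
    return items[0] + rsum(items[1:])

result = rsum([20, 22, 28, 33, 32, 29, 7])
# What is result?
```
Call trace:
rsum(items=[20, 22, 28, 33, 32, 29, 7])
  rsum(items=[22, 28, 33, 32, 29, 7])
    rsum(items=[28, 33, 32, 29, 7])
      rsum(items=[33, 32, 29, 7])
        rsum(items=[32, 29, 7])
          rsum(items=[29, 7])
            rsum(items=[7])
              rsum(items=[])
              -> return 0
            -> return 7
          -> return 36
        -> return 68
      -> return 101
    -> return 129
  -> return 151
-> return 171

Final answer: 171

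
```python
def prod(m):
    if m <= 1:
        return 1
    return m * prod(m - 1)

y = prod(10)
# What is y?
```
Call trace:
prod(m=10)
  prod(m=9)
    prod(m=8)
      prod(m=7)
        prod(m=6)
          prod(m=5)
            prod(m=4)
              prod(m=3)
                prod(m=2)
                  prod(m=1)
                  -> return 1
                -> return 2
              -> return 6
            -> return 24
          -> return 120
        -> return 720
      -> return 5040
    -> return 40320
  -> return 362880
-> return 3628800

Final answer: 3628800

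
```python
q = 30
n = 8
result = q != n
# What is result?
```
Trace:
  q=30
  q=30, n=8
  q=30, n=8, result=True

Final answer: True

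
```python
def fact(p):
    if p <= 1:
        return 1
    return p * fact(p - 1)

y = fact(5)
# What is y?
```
Call trace:
fact(p=5)
  fact(p=4)
    fact(p=3)
      fact(p=2)
        fact(p=1)
        -> return 1
      -> return 2
    -> return 6
  -> return 24
-> return 120

Final answer: 120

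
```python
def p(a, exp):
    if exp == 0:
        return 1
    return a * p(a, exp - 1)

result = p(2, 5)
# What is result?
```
Call trace:
p(a=2, exp=5)
  p(a=2, exp=4)
    p(a=2, exp=3)
      p(a=2, exp=2)
        p(a=2, exp=1)
          p(a=2, exp=0)
          -> return 1
        -> return 2
      -> return 4
    -> return 8
  -> return 16
-> return 32

Final answer: 32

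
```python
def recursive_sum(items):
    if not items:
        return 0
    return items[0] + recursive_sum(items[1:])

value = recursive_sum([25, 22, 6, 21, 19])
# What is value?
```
Call trace:
recursive_sum(items=[25, 22, 6, 21, 19])
  recursive_sum(items=[22, 6, 21, 19])
    recursive_sum(items=[6, 21, 19])
      recursive_sum(items=[21, 19])
        recursive_sum(items=[19])
          recursive_sum(items=[])
          -> return 0
        -> return 19
      -> return 40
    -> return 46
  -> return 68
-> return 93

Final answer: 93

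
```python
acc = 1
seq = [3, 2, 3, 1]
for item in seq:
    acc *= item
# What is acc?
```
Trace:
  acc=1
  acc=3, item=3
  acc=6, item=2
  acc=18, item=3
  acc=18, item=1

Final answer: 18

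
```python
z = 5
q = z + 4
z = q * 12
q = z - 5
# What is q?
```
Trace:
  z=5
  z=5, q=9
  z=108, q=9
  z=108, q=103

Final answer: 103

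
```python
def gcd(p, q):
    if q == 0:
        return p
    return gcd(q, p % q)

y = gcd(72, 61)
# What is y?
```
Call trace:
gcd(p=72, q=61)
  gcd(p=61, q=11)
    gcd(p=11, q=6)
      gcd(p=6, q=5)
        gcd(p=5, q=1)
          gcd(p=1, q=0)
          -> return 1
        -> return 1
      -> return 1
    -> return 1
  -> return 1
-> return 1

Final answer: 1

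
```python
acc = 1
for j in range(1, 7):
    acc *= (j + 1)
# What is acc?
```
Trace:
  acc=1
  acc=2, j=1
  acc=6, j=2
  acc=24, j=3
  acc=120, j=4
  acc=720, j=5
  acc=5040, j=6

Final answer: 5040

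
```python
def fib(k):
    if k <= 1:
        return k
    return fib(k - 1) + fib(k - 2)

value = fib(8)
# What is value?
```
Call trace (a repeated sub-call is expanded the first time; later identical calls just restate its return value):
fib(k=8)
  fib(k=7)
    fib(k=6)
      fib(k=5)
        fib(k=4)
          fib(k=3)
            fib(k=2)
              fib(k=1)
              -> return 1
              fib(k=0)
              -> return 0
            -> return 1
            fib(k=1)
            -> return 1
          -> return 2
          fib(k=2) -> return 1  (same call as traced above)
        -> return 3
        fib(k=3) -> return 2  (same call as traced above)
      -> return 5
      fib(k=4) -> return 3  (same call as traced above)
    -> return 8
    fib(k=5) -> return 5  (same call as traced above)
  -> return 13
  fib(k=6) -> return 8  (same call as traced above)
-> return 21

Final answer: 21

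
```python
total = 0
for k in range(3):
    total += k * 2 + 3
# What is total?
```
Trace:
  total=0
  total=3, k=0
  total=8, k=1
  total=15, k=2

Final answer: 15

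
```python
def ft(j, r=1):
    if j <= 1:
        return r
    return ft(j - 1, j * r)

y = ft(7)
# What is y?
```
Call trace:
ft(j=7, r=1)
  ft(j=6, r=7)
    ft(j=5, r=42)
      ft(j=4, r=210)
        ft(j=3, r=840)
          ft(j=2, r=2520)
            ft(j=1, r=5040)
            -> return 5040
          -> return 5040
        -> return 5040
      -> return 5040
    -> return 5040
  -> return 5040
-> return 5040

Final answer: 5040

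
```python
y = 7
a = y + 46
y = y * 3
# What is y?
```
Trace:
  y=7
  y=7, a=53
  y=21, a=53

Final answer: 21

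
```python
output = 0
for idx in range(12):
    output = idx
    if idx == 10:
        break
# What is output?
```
Trace:
  output=0
  output=0, idx=0
  output=1, idx=1
  output=2, idx=2
  output=3, idx=3
  output=4, idx=4
  output=5, idx=5
  output=6, idx=6
  output=7, idx=7
  output=8, idx=8
  output=9, idx=9
  output=10, idx=10

Final answer: 10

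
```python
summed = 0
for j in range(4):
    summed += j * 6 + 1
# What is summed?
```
Trace:
  summed=0
  summed=1, j=0
  summed=8, j=1
  summed=21, j=2
  summed=40, j=3

Final answer: 40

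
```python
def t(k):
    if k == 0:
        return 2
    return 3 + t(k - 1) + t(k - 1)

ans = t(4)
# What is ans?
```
Call trace (a repeated sub-call is expanded the first time; later identical calls just restate its return value):
t(k=4)
  t(k=3)
    t(k=2)
      t(k=1)
        t(k=0)
        -> return 2
        t(k=0)
        -> return 2
      -> return 7
      t(k=1) -> return 7  (same call as traced above)
    -> return 17
    t(k=2) -> return 17  (same call as traced above)
  -> return 37
  t(k=3) -> return 37  (same call as traced above)
-> return 77

Final answer: 77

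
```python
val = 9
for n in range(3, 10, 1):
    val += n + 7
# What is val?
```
Trace:
  val=9
  val=19, n=3
  val=30, n=4
  val=42, n=5
  val=55, n=6
  val=69, n=7
  val=84, n=8
  val=100, n=9

Final answer: 100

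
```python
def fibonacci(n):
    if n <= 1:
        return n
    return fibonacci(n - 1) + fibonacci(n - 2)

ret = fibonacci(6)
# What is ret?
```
Call trace (a repeated sub-call is expanded the first time; later identical calls just restate its return value):
fibonacci(n=6)
  fibonacci(n=5)
    fibonacci(n=4)
      fibonacci(n=3)
        fibonacci(n=2)
          fibonacci(n=1)
          -> return 1
          fibonacci(n=0)
          -> return 0
        -> return 1
        fibonacci(n=1)
        -> return 1
      -> return 2
      fibonacci(n=2) -> return 1  (same call as traced above)
    -> return 3
    fibonacci(n=3) -> return 2  (same call as traced above)
  -> return 5
  fibonacci(n=4) -> return 3  (same call as traced above)
-> return 8

Final answer: 8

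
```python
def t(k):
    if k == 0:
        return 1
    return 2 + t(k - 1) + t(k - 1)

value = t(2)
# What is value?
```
Call trace (a repeated sub-call is expanded the first time; later identical calls just restate its return value):
t(k=2)
  t(k=1)
    t(k=0)
    -> return 1
    t(k=0)
    -> return 1
  -> return 4
  t(k=1) -> return 4  (same call as traced above)
-> return 10

Final answer: 10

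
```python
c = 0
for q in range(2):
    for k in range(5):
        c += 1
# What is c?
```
Trace:
  c=0
  c=1, q=0, k=0
  c=2, q=0, k=1
  c=3, q=0, k=2
  c=4, q=0, k=3
  c=5, q=0, k=4
  c=6, q=1, k=0
  c=7, q=1, k=1
  c=8, q=1, k=2
  c=9, q=1, k=3
  c=10, q=1, k=4

Final answer: 10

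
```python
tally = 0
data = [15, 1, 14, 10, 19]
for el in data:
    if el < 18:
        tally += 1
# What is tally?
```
Trace:
  tally=0
  tally=1, el=15
  tally=2, el=1
  tally=3, el=14
  tally=4, el=10
  tally=4, el=19

Final answer: 4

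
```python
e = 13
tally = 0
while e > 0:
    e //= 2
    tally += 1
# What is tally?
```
Trace:
  e=13
  e=13, tally=0
  e=6, tally=1
  e=3, tally=2
  e=1, tally=3
  e=0, tally=4

Final answer: 4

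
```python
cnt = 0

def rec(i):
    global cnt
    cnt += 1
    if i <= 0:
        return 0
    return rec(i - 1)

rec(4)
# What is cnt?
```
Call trace:
rec(i=4)
  rec(i=3)
    rec(i=2)
      rec(i=1)
        rec(i=0)
        -> return 0
      -> return 0
    -> return 0
  -> return 0
-> return 0

cnt is incremented once per call. rec is entered once for each i = 4, 3, 2, 1, 0 (the i <= 0 call returns without recursing), i.e. 4 + 1 calls.
cnt = 5

Final answer: 5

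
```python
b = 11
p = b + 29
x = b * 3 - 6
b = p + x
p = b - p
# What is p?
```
Trace:
  b=11
  b=11, p=40
  b=11, p=40, x=27
  b=67, p=40, x=27
  b=67, p=27, x=27

Final answer: 27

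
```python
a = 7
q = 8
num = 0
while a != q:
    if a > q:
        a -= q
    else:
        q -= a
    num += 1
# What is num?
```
Trace:
  a=7
  a=7, q=8
  a=7, q=8, num=0
  a=7, q=1, num=1
  a=6, q=1, num=2
  a=5, q=1, num=3
  a=4, q=1, num=4
  a=3, q=1, num=5
  a=2, q=1, num=6
  a=1, q=1, num=7

Final answer: 7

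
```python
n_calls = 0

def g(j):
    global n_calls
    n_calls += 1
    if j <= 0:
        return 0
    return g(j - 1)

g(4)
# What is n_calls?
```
Call trace:
g(j=4)
  g(j=3)
    g(j=2)
      g(j=1)
        g(j=0)
        -> return 0
      -> return 0
    -> return 0
  -> return 0
-> return 0

n_calls is incremented once per call. g is entered once for each j = 4, 3, 2, 1, 0 (the j <= 0 call returns without recursing), i.e. 4 + 1 calls.
n_calls = 5

Final answer: 5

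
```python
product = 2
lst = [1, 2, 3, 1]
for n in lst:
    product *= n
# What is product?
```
Trace:
  product=2
  product=2, n=1
  product=4, n=2
  product=12, n=3
  product=12, n=1

Final answer: 12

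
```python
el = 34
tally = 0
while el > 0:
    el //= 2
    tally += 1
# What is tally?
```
Trace:
  el=34
  el=34, tally=0
  el=17, tally=1
  el=8, tally=2
  el=4, tally=3
  el=2, tally=4
  el=1, tally=5
  el=0, tally=6

Final answer: 6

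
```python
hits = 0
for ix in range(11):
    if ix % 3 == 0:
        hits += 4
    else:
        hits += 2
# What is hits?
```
Trace:
  hits=0
  hits=4, ix=0
  hits=6, ix=1
  hits=8, ix=2
  hits=12, ix=3
  hits=14, ix=4
  hits=16, ix=5
  hits=20, ix=6
  hits=22, ix=7
  hits=24, ix=8
  hits=28, ix=9
  hits=30, ix=10

Final answer: 30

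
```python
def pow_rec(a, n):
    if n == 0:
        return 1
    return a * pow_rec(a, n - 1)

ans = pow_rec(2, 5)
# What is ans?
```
Call trace:
pow_rec(a=2, n=5)
  pow_rec(a=2, n=4)
    pow_rec(a=2, n=3)
      pow_rec(a=2, n=2)
        pow_rec(a=2, n=1)
          pow_rec(a=2, n=0)
          -> return 1
        -> return 2
      -> return 4
    -> return 8
  -> return 16
-> return 32

Final answer: 32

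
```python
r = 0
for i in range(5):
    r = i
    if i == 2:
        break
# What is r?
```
Trace:
  r=0
  r=0, i=0
  r=1, i=1
  r=2, i=2

Final answer: 2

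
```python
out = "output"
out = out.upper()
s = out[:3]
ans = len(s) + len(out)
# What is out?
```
Trace:
  out='output'
  out='OUTPUT'
  out='OUTPUT', s='OUT'
  out='OUTPUT', s='OUT', ans=9

Final answer: 'OUTPUT'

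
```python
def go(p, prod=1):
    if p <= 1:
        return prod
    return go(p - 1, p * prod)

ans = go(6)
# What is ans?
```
Call trace:
go(p=6, prod=1)
  go(p=5, prod=6)
    go(p=4, prod=30)
      go(p=3, prod=120)
        go(p=2, prod=360)
          go(p=1, prod=720)
          -> return 720
        -> return 720
      -> return 720
    -> return 720
  -> return 720
-> return 720

Final answer: 720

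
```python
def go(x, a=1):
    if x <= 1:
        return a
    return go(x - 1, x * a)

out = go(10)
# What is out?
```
Call trace:
go(x=10, a=1)
  go(x=9, a=10)
    go(x=8, a=90)
      go(x=7, a=720)
        go(x=6, a=5040)
          go(x=5, a=30240)
            go(x=4, a=151200)
              go(x=3, a=604800)
                go(x=2, a=1814400)
                  go(x=1, a=3628800)
                  -> return 3628800
                -> return 3628800
              -> return 3628800
            -> return 3628800
          -> return 3628800
        -> return 3628800
      -> return 3628800
    -> return 3628800
  -> return 3628800
-> return 3628800

Final answer: 3628800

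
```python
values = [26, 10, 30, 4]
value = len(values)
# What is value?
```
Trace:
  values=[26, 10, 30, 4]
  values=[26, 10, 30, 4], value=4

Final answer: 4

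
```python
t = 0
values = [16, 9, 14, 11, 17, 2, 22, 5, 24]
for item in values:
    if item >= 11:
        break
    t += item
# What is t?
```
Trace:
  t=0
  t=0, item=16

Final answer: 0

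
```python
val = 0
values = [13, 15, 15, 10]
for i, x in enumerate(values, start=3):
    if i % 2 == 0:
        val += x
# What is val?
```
Trace:
  val=0
  val=0, i=3, x=13
  val=15, i=4, x=15
  val=15, i=5, x=15
  val=25, i=6, x=10

Final answer: 25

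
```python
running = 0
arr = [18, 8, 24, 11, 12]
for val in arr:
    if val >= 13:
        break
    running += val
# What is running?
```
Trace:
  running=0
  running=0, val=18

Final answer: 0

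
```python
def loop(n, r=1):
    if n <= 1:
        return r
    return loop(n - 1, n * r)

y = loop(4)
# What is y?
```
Call trace:
loop(n=4, r=1)
  loop(n=3, r=4)
    loop(n=2, r=12)
      loop(n=1, r=24)
      -> return 24
    -> return 24
  -> return 24
-> return 24

Final answer: 24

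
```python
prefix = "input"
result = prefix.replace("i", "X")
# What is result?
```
Trace:
  prefix='input'
  prefix='input', result='Xnput'

Final answer: 'Xnput'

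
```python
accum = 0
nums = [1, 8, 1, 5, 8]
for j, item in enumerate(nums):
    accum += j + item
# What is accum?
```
Trace:
  accum=0
  accum=1, j=0, item=1
  accum=10, j=1, item=8
  accum=13, j=2, item=1
  accum=21, j=3, item=5
  accum=33, j=4, item=8

Final answer: 33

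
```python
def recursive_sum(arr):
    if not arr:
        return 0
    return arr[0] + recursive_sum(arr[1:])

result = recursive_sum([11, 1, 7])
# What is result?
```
Call trace:
recursive_sum(arr=[11, 1, 7])
  recursive_sum(arr=[1, 7])
    recursive_sum(arr=[7])
      recursive_sum(arr=[])
      -> return 0
    -> return 7
  -> return 8
-> return 19

Final answer: 19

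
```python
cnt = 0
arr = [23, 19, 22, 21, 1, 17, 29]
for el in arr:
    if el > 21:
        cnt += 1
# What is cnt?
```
Trace:
  cnt=0
  cnt=1, el=23
  cnt=1, el=19
  cnt=2, el=22
  cnt=2, el=21
  cnt=2, el=1
  cnt=2, el=17
  cnt=3, el=29

Final answer: 3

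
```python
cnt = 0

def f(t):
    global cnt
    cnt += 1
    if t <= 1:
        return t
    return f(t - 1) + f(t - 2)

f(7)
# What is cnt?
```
Call trace (a repeated sub-call is expanded the first time; later identical calls just restate its return value):
f(t=7)
  f(t=6)
    f(t=5)
      f(t=4)
        f(t=3)
          f(t=2)
            f(t=1)
            -> return 1
            f(t=0)
            -> return 0
          -> return 1
          f(t=1)
          -> return 1
        -> return 2
        f(t=2) -> return 1  (same call as traced above)
      -> return 3
      f(t=3) -> return 2  (same call as traced above)
    -> return 5
    f(t=4) -> return 3  (same call as traced above)
  -> return 8
  f(t=5) -> return 5  (same call as traced above)
-> return 13

cnt is incremented once per call, so count the calls in each subtree. Let C(t) = number of calls made by f(t).
C(0) = C(1) = 1 (base case, no recursion); C(t) = 1 + C(t - 1) + C(t - 2) otherwise.
C(2) = 1 + C(1) + C(0) = 1 + 1 + 1 = 3
C(3) = 1 + C(2) + C(1) = 1 + 3 + 1 = 5
C(4) = 1 + C(3) + C(2) = 1 + 5 + 3 = 9
C(5) = 1 + C(4) + C(3) = 1 + 9 + 5 = 15
C(6) = 1 + C(5) + C(4) = 1 + 15 + 9 = 25
C(7) = 1 + C(6) + C(5) = 1 + 25 + 15 = 41
cnt = C(7) = 41

Final answer: 41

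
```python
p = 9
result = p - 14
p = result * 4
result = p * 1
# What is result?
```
Trace:
  p=9
  p=9, result=-5
  p=-20, result=-5
  p=-20, result=-20

Final answer: -20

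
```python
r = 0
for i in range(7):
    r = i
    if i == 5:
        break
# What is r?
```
Trace:
  r=0
  r=0, i=0
  r=1, i=1
  r=2, i=2
  r=3, i=3
  r=4, i=4
  r=5, i=5

Final answer: 5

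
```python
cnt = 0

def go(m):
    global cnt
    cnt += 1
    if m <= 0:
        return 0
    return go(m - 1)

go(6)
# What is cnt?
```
Call trace:
go(m=6)
  go(m=5)
    go(m=4)
      go(m=3)
        go(m=2)
          go(m=1)
            go(m=0)
            -> return 0
          -> return 0
        -> return 0
      -> return 0
    -> return 0
  -> return 0
-> return 0

cnt is incremented once per call. go is entered once for each m = 6, 5, 4, 3, 2, 1, 0 (the m <= 0 call returns without recursing), i.e. 6 + 1 calls.
cnt = 7

Final answer: 7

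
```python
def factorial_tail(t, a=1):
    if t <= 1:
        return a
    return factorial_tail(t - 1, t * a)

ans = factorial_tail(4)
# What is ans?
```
Call trace:
factorial_tail(t=4, a=1)
  factorial_tail(t=3, a=4)
    factorial_tail(t=2, a=12)
      factorial_tail(t=1, a=24)
      -> return 24
    -> return 24
  -> return 24
-> return 24

Final answer: 24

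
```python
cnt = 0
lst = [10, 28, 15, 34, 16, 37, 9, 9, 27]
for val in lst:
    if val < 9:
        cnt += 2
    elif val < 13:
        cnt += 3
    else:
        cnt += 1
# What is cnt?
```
Trace:
  cnt=0
  cnt=3, val=10
  cnt=4, val=28
  cnt=5, val=15
  cnt=6, val=34
  cnt=7, val=16
  cnt=8, val=37
  cnt=11, val=9
  cnt=14, val=9
  cnt=15, val=27

Final answer: 15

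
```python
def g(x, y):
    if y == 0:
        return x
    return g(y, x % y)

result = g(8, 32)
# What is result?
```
Call trace:
g(x=8, y=32)
  g(x=32, y=8)
    g(x=8, y=0)
    -> return 8
  -> return 8
-> return 8

Final answer: 8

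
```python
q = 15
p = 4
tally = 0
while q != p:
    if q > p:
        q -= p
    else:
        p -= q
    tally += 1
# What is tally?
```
Trace:
  q=15
  q=15, p=4
  q=15, p=4, tally=0
  q=11, p=4, tally=1
  q=7, p=4, tally=2
  q=3, p=4, tally=3
  q=3, p=1, tally=4
  q=2, p=1, tally=5
  q=1, p=1, tally=6

Final answer: 6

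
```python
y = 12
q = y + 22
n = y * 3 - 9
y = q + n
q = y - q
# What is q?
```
Trace:
  y=12
  y=12, q=34
  y=12, q=34, n=27
  y=61, q=34, n=27
  y=61, q=27, n=27

Final answer: 27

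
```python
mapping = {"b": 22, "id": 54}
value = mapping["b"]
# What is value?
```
Trace:
  mapping={'b': 22, 'id': 54}
  mapping={'b': 22, 'id': 54}, value=22

Final answer: 22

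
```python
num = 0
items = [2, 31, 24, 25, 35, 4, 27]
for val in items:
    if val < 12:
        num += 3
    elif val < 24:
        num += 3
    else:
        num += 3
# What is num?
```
Trace:
  num=0
  num=3, val=2
  num=6, val=31
  num=9, val=24
  num=12, val=25
  num=15, val=35
  num=18, val=4
  num=21, val=27

Final answer: 21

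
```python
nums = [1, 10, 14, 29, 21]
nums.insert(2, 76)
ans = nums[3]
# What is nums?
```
Trace:
  nums=[1, 10, 14, 29, 21]
  nums=[1, 10, 76, 14, 29, 21]
  nums=[1, 10, 76, 14, 29, 21], ans=14

Final answer: [1, 10, 76, 14, 29, 21]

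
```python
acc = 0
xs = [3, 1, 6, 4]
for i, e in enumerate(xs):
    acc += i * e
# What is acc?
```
Trace:
  acc=0
  acc=0, i=0, e=3
  acc=1, i=1, e=1
  acc=13, i=2, e=6
  acc=25, i=3, e=4

Final answer: 25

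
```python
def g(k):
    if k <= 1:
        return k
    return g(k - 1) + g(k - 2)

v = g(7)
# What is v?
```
Call trace (a repeated sub-call is expanded the first time; later identical calls just restate its return value):
g(k=7)
  g(k=6)
    g(k=5)
      g(k=4)
        g(k=3)
          g(k=2)
            g(k=1)
            -> return 1
            g(k=0)
            -> return 0
          -> return 1
          g(k=1)
          -> return 1
        -> return 2
        g(k=2) -> return 1  (same call as traced above)
      -> return 3
      g(k=3) -> return 2  (same call as traced above)
    -> return 5
    g(k=4) -> return 3  (same call as traced above)
  -> return 8
  g(k=5) -> return 5  (same call as traced above)
-> return 13

Final answer: 13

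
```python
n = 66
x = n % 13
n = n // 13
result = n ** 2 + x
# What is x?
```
Trace:
  n=66
  n=66, x=1
  n=5, x=1
  n=5, x=1, result=26

Final answer: 1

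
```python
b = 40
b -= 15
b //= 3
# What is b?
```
Trace:
  b=40
  b=25
  b=8

Final answer: 8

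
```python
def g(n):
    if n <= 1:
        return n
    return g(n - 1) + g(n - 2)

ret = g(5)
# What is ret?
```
Call trace (a repeated sub-call is expanded the first time; later identical calls just restate its return value):
g(n=5)
  g(n=4)
    g(n=3)
      g(n=2)
        g(n=1)
        -> return 1
        g(n=0)
        -> return 0
      -> return 1
      g(n=1)
      -> return 1
    -> return 2
    g(n=2) -> return 1  (same call as traced above)
  -> return 3
  g(n=3) -> return 2  (same call as traced above)
-> return 5

Final answer: 5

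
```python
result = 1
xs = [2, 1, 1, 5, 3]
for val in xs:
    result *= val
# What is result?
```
Trace:
  result=1
  result=2, val=2
  result=2, val=1
  result=2, val=1
  result=10, val=5
  result=30, val=3

Final answer: 30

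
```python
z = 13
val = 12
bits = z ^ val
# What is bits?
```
Trace:
  z=13
  z=13, val=12
  z=13, val=12, bits=1

Final answer: 1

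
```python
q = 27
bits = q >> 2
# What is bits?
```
Trace:
  q=27
  q=27, bits=6

Final answer: 6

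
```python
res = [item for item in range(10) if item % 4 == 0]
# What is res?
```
Trace:
  item=0
  item=1
  item=2
  item=3
  item=4
  item=5
  item=6
  item=7
  item=8
  item=9
  res=[0, 4, 8]

Final answer: [0, 4, 8]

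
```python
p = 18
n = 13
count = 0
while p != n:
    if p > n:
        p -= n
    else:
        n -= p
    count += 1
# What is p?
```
Trace:
  p=18
  p=18, n=13
  p=18, n=13, count=0
  p=5, n=13, count=1
  p=5, n=8, count=2
  p=5, n=3, count=3
  p=2, n=3, count=4
  p=2, n=1, count=5
  p=1, n=1, count=6

Final answer: 1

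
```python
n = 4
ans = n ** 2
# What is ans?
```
Trace:
  n=4
  n=4, ans=16

Final answer: 16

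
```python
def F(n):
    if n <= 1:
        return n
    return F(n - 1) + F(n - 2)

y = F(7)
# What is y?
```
Call trace (a repeated sub-call is expanded the first time; later identical calls just restate its return value):
F(n=7)
  F(n=6)
    F(n=5)
      F(n=4)
        F(n=3)
          F(n=2)
            F(n=1)
            -> return 1
            F(n=0)
            -> return 0
          -> return 1
          F(n=1)
          -> return 1
        -> return 2
        F(n=2) -> return 1  (same call as traced above)
      -> return 3
      F(n=3) -> return 2  (same call as traced above)
    -> return 5
    F(n=4) -> return 3  (same call as traced above)
  -> return 8
  F(n=5) -> return 5  (same call as traced above)
-> return 13

Final answer: 13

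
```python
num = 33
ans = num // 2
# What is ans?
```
Trace:
  num=33
  num=33, ans=16

Final answer: 16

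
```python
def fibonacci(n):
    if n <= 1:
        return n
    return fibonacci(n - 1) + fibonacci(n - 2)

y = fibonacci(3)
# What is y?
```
Call trace:
fibonacci(n=3)
  fibonacci(n=2)
    fibonacci(n=1)
    -> return 1
    fibonacci(n=0)
    -> return 0
  -> return 1
  fibonacci(n=1)
  -> return 1
-> return 2

Final answer: 2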